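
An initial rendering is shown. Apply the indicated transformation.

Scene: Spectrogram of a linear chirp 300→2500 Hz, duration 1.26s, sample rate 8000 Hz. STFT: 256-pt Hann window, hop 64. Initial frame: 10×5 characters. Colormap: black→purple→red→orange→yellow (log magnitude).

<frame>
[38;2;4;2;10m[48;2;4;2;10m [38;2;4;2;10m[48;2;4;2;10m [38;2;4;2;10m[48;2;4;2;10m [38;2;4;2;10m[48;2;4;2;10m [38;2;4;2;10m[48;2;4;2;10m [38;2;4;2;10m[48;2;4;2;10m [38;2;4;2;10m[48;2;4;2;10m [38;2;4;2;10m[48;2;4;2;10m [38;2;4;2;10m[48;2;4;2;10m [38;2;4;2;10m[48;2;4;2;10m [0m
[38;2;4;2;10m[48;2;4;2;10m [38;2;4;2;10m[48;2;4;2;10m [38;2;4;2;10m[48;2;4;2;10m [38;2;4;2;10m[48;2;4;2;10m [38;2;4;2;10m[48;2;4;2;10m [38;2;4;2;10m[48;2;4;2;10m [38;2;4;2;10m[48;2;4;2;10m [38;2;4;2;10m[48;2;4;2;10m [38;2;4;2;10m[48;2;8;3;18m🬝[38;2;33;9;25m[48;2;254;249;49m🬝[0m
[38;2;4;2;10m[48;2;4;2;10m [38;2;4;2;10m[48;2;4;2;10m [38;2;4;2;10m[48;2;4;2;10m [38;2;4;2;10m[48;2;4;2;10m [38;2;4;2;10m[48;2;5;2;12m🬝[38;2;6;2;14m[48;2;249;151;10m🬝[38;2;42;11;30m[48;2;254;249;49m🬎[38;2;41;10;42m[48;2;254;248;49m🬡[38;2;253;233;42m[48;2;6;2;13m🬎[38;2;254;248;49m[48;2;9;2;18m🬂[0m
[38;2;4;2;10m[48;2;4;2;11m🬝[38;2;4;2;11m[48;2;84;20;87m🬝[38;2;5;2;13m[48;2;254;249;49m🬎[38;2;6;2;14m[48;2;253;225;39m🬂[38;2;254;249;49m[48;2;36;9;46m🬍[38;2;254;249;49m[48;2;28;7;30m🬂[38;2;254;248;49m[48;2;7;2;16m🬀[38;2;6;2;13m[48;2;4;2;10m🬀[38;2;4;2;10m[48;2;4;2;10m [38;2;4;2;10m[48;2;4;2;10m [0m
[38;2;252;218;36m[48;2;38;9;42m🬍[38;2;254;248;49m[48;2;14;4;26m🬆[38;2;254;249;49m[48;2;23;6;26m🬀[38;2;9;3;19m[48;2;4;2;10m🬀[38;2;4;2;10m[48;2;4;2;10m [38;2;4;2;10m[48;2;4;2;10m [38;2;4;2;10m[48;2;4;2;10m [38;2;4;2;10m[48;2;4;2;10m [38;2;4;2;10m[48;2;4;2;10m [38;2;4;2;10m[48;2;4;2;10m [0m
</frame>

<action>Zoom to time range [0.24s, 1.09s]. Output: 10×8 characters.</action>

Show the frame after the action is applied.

<frame>
[38;2;4;2;10m[48;2;4;2;10m [38;2;4;2;10m[48;2;4;2;10m [38;2;4;2;10m[48;2;4;2;10m [38;2;4;2;10m[48;2;4;2;10m [38;2;4;2;10m[48;2;4;2;10m [38;2;4;2;10m[48;2;4;2;10m [38;2;4;2;10m[48;2;4;2;10m [38;2;4;2;10m[48;2;4;2;10m [38;2;4;2;10m[48;2;4;2;10m [38;2;4;2;10m[48;2;4;2;10m [0m
[38;2;4;2;10m[48;2;4;2;10m [38;2;4;2;10m[48;2;4;2;10m [38;2;4;2;10m[48;2;4;2;10m [38;2;4;2;10m[48;2;4;2;10m [38;2;4;2;10m[48;2;4;2;10m [38;2;4;2;10m[48;2;4;2;10m [38;2;4;2;10m[48;2;4;2;10m [38;2;4;2;10m[48;2;4;2;10m [38;2;4;2;10m[48;2;4;2;10m [38;2;4;2;10m[48;2;4;2;10m [0m
[38;2;4;2;10m[48;2;4;2;10m [38;2;4;2;10m[48;2;4;2;10m [38;2;4;2;10m[48;2;4;2;10m [38;2;4;2;10m[48;2;4;2;10m [38;2;4;2;10m[48;2;4;2;10m [38;2;4;2;10m[48;2;4;2;10m [38;2;4;2;10m[48;2;4;2;10m [38;2;4;2;10m[48;2;4;2;10m [38;2;4;2;10m[48;2;4;2;10m [38;2;4;2;10m[48;2;4;2;11m🬝[0m
[38;2;4;2;10m[48;2;4;2;10m [38;2;4;2;10m[48;2;4;2;10m [38;2;4;2;10m[48;2;4;2;10m [38;2;4;2;10m[48;2;4;2;10m [38;2;4;2;10m[48;2;4;2;10m [38;2;4;2;10m[48;2;4;2;10m [38;2;4;2;10m[48;2;5;2;11m🬝[38;2;4;2;11m[48;2;16;4;31m🬝[38;2;35;9;26m[48;2;254;249;49m🬝[38;2;12;3;25m[48;2;253;231;42m🬆[0m
[38;2;4;2;10m[48;2;4;2;10m [38;2;4;2;10m[48;2;4;2;10m [38;2;4;2;10m[48;2;4;2;11m🬝[38;2;4;2;10m[48;2;7;2;15m🬝[38;2;6;2;14m[48;2;208;69;67m🬝[38;2;13;3;25m[48;2;254;249;49m🬎[38;2;13;3;26m[48;2;253;230;41m🬂[38;2;246;211;48m[48;2;38;9;54m🬎[38;2;254;248;49m[48;2;45;11;34m🬂[38;2;224;100;46m[48;2;8;2;16m🬀[0m
[38;2;4;2;11m[48;2;15;4;29m🬝[38;2;5;2;13m[48;2;227;151;63m🬎[38;2;14;3;28m[48;2;253;223;38m🬆[38;2;50;12;59m[48;2;244;206;50m🬟[38;2;254;248;48m[48;2;62;16;39m🬆[38;2;254;248;49m[48;2;42;11;28m🬀[38;2;15;4;29m[48;2;4;2;11m🬀[38;2;5;2;12m[48;2;4;2;10m🬀[38;2;4;2;10m[48;2;4;2;10m [38;2;4;2;10m[48;2;4;2;10m [0m
[38;2;252;223;40m[48;2;25;6;45m🬎[38;2;254;248;49m[48;2;35;9;34m🬂[38;2;201;54;77m[48;2;6;2;14m🬀[38;2;7;2;15m[48;2;4;2;10m🬀[38;2;4;2;10m[48;2;4;2;10m [38;2;4;2;10m[48;2;4;2;10m [38;2;4;2;10m[48;2;4;2;10m [38;2;4;2;10m[48;2;4;2;10m [38;2;4;2;10m[48;2;4;2;10m [38;2;4;2;10m[48;2;4;2;10m [0m
[38;2;4;2;11m[48;2;4;2;10m🬂[38;2;4;2;10m[48;2;4;2;10m [38;2;4;2;10m[48;2;4;2;10m [38;2;4;2;10m[48;2;4;2;10m [38;2;4;2;10m[48;2;4;2;10m [38;2;4;2;10m[48;2;4;2;10m [38;2;4;2;10m[48;2;4;2;10m [38;2;4;2;10m[48;2;4;2;10m [38;2;4;2;10m[48;2;4;2;10m [38;2;4;2;10m[48;2;4;2;10m [0m
</frame>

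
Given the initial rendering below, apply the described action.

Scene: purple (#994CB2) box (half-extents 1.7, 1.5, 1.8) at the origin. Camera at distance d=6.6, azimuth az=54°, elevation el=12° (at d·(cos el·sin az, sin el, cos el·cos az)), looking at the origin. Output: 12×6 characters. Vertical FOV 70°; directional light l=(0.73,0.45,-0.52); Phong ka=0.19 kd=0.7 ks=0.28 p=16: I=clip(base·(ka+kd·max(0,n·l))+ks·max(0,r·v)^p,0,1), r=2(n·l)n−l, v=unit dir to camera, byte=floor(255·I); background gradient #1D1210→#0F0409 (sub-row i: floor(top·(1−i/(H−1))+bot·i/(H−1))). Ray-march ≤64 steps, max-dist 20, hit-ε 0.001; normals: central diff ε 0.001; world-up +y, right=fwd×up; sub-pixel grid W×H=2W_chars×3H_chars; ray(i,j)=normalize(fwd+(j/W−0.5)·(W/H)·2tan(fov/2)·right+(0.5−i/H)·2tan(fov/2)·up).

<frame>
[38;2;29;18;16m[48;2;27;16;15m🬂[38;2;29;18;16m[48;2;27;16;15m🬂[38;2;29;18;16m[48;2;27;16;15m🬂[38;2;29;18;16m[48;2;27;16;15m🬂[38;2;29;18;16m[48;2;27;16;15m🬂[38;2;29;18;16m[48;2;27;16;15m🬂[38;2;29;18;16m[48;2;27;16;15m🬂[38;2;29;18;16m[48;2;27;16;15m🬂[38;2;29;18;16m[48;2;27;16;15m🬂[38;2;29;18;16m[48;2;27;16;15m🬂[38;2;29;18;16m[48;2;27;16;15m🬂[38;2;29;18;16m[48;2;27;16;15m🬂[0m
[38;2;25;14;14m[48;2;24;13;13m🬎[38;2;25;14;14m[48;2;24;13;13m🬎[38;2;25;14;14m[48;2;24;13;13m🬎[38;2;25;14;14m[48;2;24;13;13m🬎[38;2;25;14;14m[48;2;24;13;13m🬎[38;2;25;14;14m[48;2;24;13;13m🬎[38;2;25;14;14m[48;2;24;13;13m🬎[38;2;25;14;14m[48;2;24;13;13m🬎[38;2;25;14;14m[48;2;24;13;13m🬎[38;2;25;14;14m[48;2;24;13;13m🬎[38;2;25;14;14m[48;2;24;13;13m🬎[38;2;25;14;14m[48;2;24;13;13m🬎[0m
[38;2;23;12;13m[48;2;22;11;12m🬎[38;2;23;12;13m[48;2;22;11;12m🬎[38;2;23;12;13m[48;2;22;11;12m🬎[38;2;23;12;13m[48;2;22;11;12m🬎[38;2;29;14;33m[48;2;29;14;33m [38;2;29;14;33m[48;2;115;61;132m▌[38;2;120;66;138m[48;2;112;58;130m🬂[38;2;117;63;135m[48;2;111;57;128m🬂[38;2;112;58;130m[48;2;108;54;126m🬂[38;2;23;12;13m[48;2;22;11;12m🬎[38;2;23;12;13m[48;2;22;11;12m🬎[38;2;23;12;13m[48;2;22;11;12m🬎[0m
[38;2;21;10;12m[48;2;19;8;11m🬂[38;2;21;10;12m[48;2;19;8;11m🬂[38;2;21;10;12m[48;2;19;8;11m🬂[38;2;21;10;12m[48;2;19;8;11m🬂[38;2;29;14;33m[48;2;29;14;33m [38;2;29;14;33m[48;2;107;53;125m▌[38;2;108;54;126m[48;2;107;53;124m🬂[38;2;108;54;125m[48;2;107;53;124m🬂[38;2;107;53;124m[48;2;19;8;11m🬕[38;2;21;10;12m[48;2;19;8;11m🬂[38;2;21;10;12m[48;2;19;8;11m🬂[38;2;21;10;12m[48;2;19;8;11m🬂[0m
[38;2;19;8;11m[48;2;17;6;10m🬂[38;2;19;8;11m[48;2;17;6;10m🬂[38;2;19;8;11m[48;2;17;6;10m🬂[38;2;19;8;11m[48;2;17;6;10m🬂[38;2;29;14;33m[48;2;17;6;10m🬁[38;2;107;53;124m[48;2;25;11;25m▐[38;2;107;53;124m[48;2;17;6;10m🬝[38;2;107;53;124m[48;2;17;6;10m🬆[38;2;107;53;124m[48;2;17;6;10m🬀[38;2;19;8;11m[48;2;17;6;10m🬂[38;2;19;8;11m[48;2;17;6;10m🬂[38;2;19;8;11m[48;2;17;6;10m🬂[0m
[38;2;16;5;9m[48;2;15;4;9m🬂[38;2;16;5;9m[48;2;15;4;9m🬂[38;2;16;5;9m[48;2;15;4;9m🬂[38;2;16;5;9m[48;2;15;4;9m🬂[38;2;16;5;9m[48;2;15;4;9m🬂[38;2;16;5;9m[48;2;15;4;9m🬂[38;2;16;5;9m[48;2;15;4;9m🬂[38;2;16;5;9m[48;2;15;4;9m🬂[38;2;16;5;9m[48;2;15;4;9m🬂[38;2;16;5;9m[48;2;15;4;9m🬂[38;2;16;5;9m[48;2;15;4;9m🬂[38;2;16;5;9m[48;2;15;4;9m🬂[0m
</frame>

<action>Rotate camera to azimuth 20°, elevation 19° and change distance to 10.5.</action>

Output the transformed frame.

<frame>
[38;2;29;18;16m[48;2;27;16;15m🬂[38;2;29;18;16m[48;2;27;16;15m🬂[38;2;29;18;16m[48;2;27;16;15m🬂[38;2;29;18;16m[48;2;27;16;15m🬂[38;2;29;18;16m[48;2;27;16;15m🬂[38;2;29;18;16m[48;2;27;16;15m🬂[38;2;29;18;16m[48;2;27;16;15m🬂[38;2;29;18;16m[48;2;27;16;15m🬂[38;2;29;18;16m[48;2;27;16;15m🬂[38;2;29;18;16m[48;2;27;16;15m🬂[38;2;29;18;16m[48;2;27;16;15m🬂[38;2;29;18;16m[48;2;27;16;15m🬂[0m
[38;2;25;14;14m[48;2;24;13;13m🬎[38;2;25;14;14m[48;2;24;13;13m🬎[38;2;25;14;14m[48;2;24;13;13m🬎[38;2;25;14;14m[48;2;24;13;13m🬎[38;2;25;14;14m[48;2;24;13;13m🬎[38;2;25;14;14m[48;2;24;13;13m🬎[38;2;25;14;14m[48;2;24;13;13m🬎[38;2;25;14;14m[48;2;24;13;13m🬎[38;2;25;14;14m[48;2;24;13;13m🬎[38;2;25;14;14m[48;2;24;13;13m🬎[38;2;25;14;14m[48;2;24;13;13m🬎[38;2;25;14;14m[48;2;24;13;13m🬎[0m
[38;2;23;12;13m[48;2;22;11;12m🬎[38;2;23;12;13m[48;2;22;11;12m🬎[38;2;23;12;13m[48;2;22;11;12m🬎[38;2;23;12;13m[48;2;22;11;12m🬎[38;2;23;12;12m[48;2;29;14;33m🬝[38;2;25;13;21m[48;2;77;38;89m🬴[38;2;26;13;23m[48;2;77;38;89m🬰[38;2;92;45;106m[48;2;23;12;12m🬓[38;2;23;12;13m[48;2;22;11;12m🬎[38;2;23;12;13m[48;2;22;11;12m🬎[38;2;23;12;13m[48;2;22;11;12m🬎[38;2;23;12;13m[48;2;22;11;12m🬎[0m
[38;2;21;10;12m[48;2;19;8;11m🬂[38;2;21;10;12m[48;2;19;8;11m🬂[38;2;21;10;12m[48;2;19;8;11m🬂[38;2;21;10;12m[48;2;19;8;11m🬂[38;2;29;14;33m[48;2;19;8;11m🬁[38;2;29;14;33m[48;2;29;14;33m [38;2;29;14;33m[48;2;29;14;33m [38;2;107;53;124m[48;2;19;8;11m🬄[38;2;21;10;12m[48;2;19;8;11m🬂[38;2;21;10;12m[48;2;19;8;11m🬂[38;2;21;10;12m[48;2;19;8;11m🬂[38;2;21;10;12m[48;2;19;8;11m🬂[0m
[38;2;19;8;11m[48;2;17;6;10m🬂[38;2;19;8;11m[48;2;17;6;10m🬂[38;2;19;8;11m[48;2;17;6;10m🬂[38;2;19;8;11m[48;2;17;6;10m🬂[38;2;19;8;11m[48;2;17;6;10m🬂[38;2;19;8;11m[48;2;17;6;10m🬂[38;2;29;14;33m[48;2;17;6;10m🬁[38;2;19;8;11m[48;2;17;6;10m🬂[38;2;19;8;11m[48;2;17;6;10m🬂[38;2;19;8;11m[48;2;17;6;10m🬂[38;2;19;8;11m[48;2;17;6;10m🬂[38;2;19;8;11m[48;2;17;6;10m🬂[0m
[38;2;16;5;9m[48;2;15;4;9m🬂[38;2;16;5;9m[48;2;15;4;9m🬂[38;2;16;5;9m[48;2;15;4;9m🬂[38;2;16;5;9m[48;2;15;4;9m🬂[38;2;16;5;9m[48;2;15;4;9m🬂[38;2;16;5;9m[48;2;15;4;9m🬂[38;2;16;5;9m[48;2;15;4;9m🬂[38;2;16;5;9m[48;2;15;4;9m🬂[38;2;16;5;9m[48;2;15;4;9m🬂[38;2;16;5;9m[48;2;15;4;9m🬂[38;2;16;5;9m[48;2;15;4;9m🬂[38;2;16;5;9m[48;2;15;4;9m🬂[0m
</frame>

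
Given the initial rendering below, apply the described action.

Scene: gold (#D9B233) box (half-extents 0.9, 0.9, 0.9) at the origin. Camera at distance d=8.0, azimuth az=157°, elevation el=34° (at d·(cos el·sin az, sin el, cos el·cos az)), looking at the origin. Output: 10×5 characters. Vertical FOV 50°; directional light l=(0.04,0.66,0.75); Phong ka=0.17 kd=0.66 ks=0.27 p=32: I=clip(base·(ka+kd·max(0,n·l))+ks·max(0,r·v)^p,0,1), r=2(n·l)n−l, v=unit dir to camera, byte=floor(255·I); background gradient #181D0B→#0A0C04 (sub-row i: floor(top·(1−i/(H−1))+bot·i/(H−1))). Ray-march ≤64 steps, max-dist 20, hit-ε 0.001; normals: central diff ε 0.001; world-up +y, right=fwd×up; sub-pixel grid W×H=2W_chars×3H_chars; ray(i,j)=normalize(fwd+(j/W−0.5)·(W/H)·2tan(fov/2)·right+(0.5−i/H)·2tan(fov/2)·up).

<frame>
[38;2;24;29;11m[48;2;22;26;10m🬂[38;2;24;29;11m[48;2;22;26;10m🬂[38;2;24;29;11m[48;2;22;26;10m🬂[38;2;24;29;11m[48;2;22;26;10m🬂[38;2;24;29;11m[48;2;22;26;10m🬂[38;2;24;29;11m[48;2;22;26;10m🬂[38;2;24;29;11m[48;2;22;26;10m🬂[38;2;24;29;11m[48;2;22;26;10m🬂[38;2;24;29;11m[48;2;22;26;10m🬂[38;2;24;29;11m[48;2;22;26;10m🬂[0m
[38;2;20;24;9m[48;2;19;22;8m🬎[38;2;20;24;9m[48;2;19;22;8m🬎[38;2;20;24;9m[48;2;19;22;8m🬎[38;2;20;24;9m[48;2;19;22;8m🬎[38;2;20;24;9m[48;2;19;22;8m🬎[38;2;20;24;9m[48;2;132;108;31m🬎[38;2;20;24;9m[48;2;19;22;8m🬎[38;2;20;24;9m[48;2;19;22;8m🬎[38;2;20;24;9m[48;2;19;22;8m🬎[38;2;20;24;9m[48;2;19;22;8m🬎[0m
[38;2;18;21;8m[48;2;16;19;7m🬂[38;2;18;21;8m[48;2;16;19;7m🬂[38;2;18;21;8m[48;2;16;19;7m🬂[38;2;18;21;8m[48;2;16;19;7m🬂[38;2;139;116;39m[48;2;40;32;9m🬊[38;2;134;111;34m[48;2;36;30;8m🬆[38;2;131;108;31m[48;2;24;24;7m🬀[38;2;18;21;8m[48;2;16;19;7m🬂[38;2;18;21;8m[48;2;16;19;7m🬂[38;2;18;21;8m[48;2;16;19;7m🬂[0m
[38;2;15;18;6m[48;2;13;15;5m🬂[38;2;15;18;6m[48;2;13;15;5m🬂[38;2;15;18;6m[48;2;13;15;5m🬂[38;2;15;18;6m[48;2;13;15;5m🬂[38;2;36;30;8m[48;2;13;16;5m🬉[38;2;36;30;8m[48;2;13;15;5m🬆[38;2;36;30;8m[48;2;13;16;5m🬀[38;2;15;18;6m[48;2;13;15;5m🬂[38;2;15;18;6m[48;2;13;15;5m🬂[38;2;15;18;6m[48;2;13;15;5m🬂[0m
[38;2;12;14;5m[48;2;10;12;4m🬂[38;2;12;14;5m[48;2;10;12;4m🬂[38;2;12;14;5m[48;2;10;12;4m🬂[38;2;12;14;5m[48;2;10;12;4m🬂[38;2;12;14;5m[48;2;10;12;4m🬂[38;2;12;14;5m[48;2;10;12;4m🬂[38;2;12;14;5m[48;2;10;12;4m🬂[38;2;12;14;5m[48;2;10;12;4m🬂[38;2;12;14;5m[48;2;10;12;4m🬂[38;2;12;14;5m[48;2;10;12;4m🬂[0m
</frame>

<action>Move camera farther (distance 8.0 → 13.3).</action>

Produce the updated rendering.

<frame>
[38;2;24;29;11m[48;2;22;26;10m🬂[38;2;24;29;11m[48;2;22;26;10m🬂[38;2;24;29;11m[48;2;22;26;10m🬂[38;2;24;29;11m[48;2;22;26;10m🬂[38;2;24;29;11m[48;2;22;26;10m🬂[38;2;24;29;11m[48;2;22;26;10m🬂[38;2;24;29;11m[48;2;22;26;10m🬂[38;2;24;29;11m[48;2;22;26;10m🬂[38;2;24;29;11m[48;2;22;26;10m🬂[38;2;24;29;11m[48;2;22;26;10m🬂[0m
[38;2;20;24;9m[48;2;19;22;8m🬎[38;2;20;24;9m[48;2;19;22;8m🬎[38;2;20;24;9m[48;2;19;22;8m🬎[38;2;20;24;9m[48;2;19;22;8m🬎[38;2;20;24;9m[48;2;19;22;8m🬎[38;2;20;24;9m[48;2;19;22;8m🬎[38;2;20;24;9m[48;2;19;22;8m🬎[38;2;20;24;9m[48;2;19;22;8m🬎[38;2;20;24;9m[48;2;19;22;8m🬎[38;2;20;24;9m[48;2;19;22;8m🬎[0m
[38;2;18;21;8m[48;2;16;19;7m🬂[38;2;18;21;8m[48;2;16;19;7m🬂[38;2;18;21;8m[48;2;16;19;7m🬂[38;2;18;21;8m[48;2;16;19;7m🬂[38;2;42;34;10m[48;2;17;20;7m🬦[38;2;30;27;8m[48;2;133;110;34m🬯[38;2;18;21;8m[48;2;16;19;7m🬂[38;2;18;21;8m[48;2;16;19;7m🬂[38;2;18;21;8m[48;2;16;19;7m🬂[38;2;18;21;8m[48;2;16;19;7m🬂[0m
[38;2;15;18;6m[48;2;13;15;5m🬂[38;2;15;18;6m[48;2;13;15;5m🬂[38;2;15;18;6m[48;2;13;15;5m🬂[38;2;15;18;6m[48;2;13;15;5m🬂[38;2;15;18;6m[48;2;13;15;5m🬂[38;2;36;30;8m[48;2;13;16;5m🬀[38;2;15;18;6m[48;2;13;15;5m🬂[38;2;15;18;6m[48;2;13;15;5m🬂[38;2;15;18;6m[48;2;13;15;5m🬂[38;2;15;18;6m[48;2;13;15;5m🬂[0m
[38;2;12;14;5m[48;2;10;12;4m🬂[38;2;12;14;5m[48;2;10;12;4m🬂[38;2;12;14;5m[48;2;10;12;4m🬂[38;2;12;14;5m[48;2;10;12;4m🬂[38;2;12;14;5m[48;2;10;12;4m🬂[38;2;12;14;5m[48;2;10;12;4m🬂[38;2;12;14;5m[48;2;10;12;4m🬂[38;2;12;14;5m[48;2;10;12;4m🬂[38;2;12;14;5m[48;2;10;12;4m🬂[38;2;12;14;5m[48;2;10;12;4m🬂[0m
</frame>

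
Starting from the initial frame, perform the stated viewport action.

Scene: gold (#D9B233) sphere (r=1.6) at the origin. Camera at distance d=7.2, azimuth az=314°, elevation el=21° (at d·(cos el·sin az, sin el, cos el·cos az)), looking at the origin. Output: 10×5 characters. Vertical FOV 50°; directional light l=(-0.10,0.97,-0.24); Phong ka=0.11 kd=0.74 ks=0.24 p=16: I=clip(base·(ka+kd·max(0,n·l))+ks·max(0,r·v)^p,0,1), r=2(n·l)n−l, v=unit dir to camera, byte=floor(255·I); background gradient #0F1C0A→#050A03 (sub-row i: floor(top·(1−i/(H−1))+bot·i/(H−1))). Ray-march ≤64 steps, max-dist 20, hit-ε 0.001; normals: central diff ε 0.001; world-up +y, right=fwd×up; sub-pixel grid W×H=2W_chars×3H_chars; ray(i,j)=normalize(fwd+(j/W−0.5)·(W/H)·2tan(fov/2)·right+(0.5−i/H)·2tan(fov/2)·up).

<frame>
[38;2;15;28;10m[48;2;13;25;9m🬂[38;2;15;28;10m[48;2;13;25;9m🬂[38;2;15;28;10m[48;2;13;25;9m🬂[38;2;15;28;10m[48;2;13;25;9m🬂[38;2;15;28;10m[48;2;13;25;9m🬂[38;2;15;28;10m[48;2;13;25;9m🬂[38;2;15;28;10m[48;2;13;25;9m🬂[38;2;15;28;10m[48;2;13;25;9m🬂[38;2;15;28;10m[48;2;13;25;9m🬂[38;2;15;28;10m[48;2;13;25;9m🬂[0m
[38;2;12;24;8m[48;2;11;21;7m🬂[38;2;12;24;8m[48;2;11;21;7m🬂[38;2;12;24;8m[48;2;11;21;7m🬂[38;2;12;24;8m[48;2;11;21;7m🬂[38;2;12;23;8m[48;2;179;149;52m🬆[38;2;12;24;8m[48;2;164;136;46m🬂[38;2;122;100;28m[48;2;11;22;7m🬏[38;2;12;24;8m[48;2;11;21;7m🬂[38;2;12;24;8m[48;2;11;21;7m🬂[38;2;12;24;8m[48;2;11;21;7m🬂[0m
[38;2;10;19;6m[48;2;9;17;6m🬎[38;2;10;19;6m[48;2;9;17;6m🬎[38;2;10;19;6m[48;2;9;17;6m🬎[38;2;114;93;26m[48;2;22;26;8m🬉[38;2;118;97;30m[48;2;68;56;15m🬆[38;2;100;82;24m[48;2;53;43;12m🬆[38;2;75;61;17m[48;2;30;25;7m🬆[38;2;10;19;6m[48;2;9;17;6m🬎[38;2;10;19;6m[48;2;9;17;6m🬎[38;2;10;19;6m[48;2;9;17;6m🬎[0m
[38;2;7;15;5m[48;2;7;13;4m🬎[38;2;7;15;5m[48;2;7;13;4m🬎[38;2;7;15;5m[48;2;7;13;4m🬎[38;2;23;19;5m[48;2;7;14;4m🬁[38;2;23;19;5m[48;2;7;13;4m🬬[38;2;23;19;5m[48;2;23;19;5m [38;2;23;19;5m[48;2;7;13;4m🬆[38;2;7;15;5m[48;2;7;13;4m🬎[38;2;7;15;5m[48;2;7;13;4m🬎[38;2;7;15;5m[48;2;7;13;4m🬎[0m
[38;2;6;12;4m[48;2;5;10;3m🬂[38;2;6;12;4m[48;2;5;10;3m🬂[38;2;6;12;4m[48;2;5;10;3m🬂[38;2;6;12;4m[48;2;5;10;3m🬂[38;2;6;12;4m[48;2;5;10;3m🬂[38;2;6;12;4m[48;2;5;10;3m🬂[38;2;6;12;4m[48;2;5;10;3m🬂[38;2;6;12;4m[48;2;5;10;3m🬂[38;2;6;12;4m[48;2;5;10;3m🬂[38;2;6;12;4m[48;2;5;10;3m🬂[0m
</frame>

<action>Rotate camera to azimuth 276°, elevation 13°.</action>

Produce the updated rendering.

<frame>
[38;2;15;28;10m[48;2;13;25;9m🬂[38;2;15;28;10m[48;2;13;25;9m🬂[38;2;15;28;10m[48;2;13;25;9m🬂[38;2;15;28;10m[48;2;13;25;9m🬂[38;2;15;28;10m[48;2;13;25;9m🬂[38;2;15;28;10m[48;2;13;25;9m🬂[38;2;15;28;10m[48;2;13;25;9m🬂[38;2;15;28;10m[48;2;13;25;9m🬂[38;2;15;28;10m[48;2;13;25;9m🬂[38;2;15;28;10m[48;2;13;25;9m🬂[0m
[38;2;12;24;8m[48;2;11;21;7m🬂[38;2;12;24;8m[48;2;11;21;7m🬂[38;2;12;24;8m[48;2;11;21;7m🬂[38;2;12;24;8m[48;2;11;21;7m🬂[38;2;12;23;8m[48;2;179;149;51m🬆[38;2;12;24;8m[48;2;165;137;45m🬂[38;2;123;101;29m[48;2;11;22;7m🬏[38;2;12;24;8m[48;2;11;21;7m🬂[38;2;12;24;8m[48;2;11;21;7m🬂[38;2;12;24;8m[48;2;11;21;7m🬂[0m
[38;2;10;19;6m[48;2;9;17;6m🬎[38;2;10;19;6m[48;2;9;17;6m🬎[38;2;10;19;6m[48;2;9;17;6m🬎[38;2;118;96;27m[48;2;24;27;8m🬉[38;2;135;112;37m[48;2;80;65;18m🬂[38;2;105;86;25m[48;2;57;47;13m🬆[38;2;78;63;18m[48;2;32;27;7m🬆[38;2;10;19;6m[48;2;9;17;6m🬎[38;2;10;19;6m[48;2;9;17;6m🬎[38;2;10;19;6m[48;2;9;17;6m🬎[0m
[38;2;7;15;5m[48;2;7;13;4m🬎[38;2;7;15;5m[48;2;7;13;4m🬎[38;2;7;15;5m[48;2;7;13;4m🬎[38;2;25;20;5m[48;2;7;14;4m🬁[38;2;24;20;5m[48;2;7;13;4m🬬[38;2;23;19;5m[48;2;23;19;5m [38;2;23;19;5m[48;2;7;13;4m🬆[38;2;7;15;5m[48;2;7;13;4m🬎[38;2;7;15;5m[48;2;7;13;4m🬎[38;2;7;15;5m[48;2;7;13;4m🬎[0m
[38;2;6;12;4m[48;2;5;10;3m🬂[38;2;6;12;4m[48;2;5;10;3m🬂[38;2;6;12;4m[48;2;5;10;3m🬂[38;2;6;12;4m[48;2;5;10;3m🬂[38;2;6;12;4m[48;2;5;10;3m🬂[38;2;6;12;4m[48;2;5;10;3m🬂[38;2;6;12;4m[48;2;5;10;3m🬂[38;2;6;12;4m[48;2;5;10;3m🬂[38;2;6;12;4m[48;2;5;10;3m🬂[38;2;6;12;4m[48;2;5;10;3m🬂[0m
</frame>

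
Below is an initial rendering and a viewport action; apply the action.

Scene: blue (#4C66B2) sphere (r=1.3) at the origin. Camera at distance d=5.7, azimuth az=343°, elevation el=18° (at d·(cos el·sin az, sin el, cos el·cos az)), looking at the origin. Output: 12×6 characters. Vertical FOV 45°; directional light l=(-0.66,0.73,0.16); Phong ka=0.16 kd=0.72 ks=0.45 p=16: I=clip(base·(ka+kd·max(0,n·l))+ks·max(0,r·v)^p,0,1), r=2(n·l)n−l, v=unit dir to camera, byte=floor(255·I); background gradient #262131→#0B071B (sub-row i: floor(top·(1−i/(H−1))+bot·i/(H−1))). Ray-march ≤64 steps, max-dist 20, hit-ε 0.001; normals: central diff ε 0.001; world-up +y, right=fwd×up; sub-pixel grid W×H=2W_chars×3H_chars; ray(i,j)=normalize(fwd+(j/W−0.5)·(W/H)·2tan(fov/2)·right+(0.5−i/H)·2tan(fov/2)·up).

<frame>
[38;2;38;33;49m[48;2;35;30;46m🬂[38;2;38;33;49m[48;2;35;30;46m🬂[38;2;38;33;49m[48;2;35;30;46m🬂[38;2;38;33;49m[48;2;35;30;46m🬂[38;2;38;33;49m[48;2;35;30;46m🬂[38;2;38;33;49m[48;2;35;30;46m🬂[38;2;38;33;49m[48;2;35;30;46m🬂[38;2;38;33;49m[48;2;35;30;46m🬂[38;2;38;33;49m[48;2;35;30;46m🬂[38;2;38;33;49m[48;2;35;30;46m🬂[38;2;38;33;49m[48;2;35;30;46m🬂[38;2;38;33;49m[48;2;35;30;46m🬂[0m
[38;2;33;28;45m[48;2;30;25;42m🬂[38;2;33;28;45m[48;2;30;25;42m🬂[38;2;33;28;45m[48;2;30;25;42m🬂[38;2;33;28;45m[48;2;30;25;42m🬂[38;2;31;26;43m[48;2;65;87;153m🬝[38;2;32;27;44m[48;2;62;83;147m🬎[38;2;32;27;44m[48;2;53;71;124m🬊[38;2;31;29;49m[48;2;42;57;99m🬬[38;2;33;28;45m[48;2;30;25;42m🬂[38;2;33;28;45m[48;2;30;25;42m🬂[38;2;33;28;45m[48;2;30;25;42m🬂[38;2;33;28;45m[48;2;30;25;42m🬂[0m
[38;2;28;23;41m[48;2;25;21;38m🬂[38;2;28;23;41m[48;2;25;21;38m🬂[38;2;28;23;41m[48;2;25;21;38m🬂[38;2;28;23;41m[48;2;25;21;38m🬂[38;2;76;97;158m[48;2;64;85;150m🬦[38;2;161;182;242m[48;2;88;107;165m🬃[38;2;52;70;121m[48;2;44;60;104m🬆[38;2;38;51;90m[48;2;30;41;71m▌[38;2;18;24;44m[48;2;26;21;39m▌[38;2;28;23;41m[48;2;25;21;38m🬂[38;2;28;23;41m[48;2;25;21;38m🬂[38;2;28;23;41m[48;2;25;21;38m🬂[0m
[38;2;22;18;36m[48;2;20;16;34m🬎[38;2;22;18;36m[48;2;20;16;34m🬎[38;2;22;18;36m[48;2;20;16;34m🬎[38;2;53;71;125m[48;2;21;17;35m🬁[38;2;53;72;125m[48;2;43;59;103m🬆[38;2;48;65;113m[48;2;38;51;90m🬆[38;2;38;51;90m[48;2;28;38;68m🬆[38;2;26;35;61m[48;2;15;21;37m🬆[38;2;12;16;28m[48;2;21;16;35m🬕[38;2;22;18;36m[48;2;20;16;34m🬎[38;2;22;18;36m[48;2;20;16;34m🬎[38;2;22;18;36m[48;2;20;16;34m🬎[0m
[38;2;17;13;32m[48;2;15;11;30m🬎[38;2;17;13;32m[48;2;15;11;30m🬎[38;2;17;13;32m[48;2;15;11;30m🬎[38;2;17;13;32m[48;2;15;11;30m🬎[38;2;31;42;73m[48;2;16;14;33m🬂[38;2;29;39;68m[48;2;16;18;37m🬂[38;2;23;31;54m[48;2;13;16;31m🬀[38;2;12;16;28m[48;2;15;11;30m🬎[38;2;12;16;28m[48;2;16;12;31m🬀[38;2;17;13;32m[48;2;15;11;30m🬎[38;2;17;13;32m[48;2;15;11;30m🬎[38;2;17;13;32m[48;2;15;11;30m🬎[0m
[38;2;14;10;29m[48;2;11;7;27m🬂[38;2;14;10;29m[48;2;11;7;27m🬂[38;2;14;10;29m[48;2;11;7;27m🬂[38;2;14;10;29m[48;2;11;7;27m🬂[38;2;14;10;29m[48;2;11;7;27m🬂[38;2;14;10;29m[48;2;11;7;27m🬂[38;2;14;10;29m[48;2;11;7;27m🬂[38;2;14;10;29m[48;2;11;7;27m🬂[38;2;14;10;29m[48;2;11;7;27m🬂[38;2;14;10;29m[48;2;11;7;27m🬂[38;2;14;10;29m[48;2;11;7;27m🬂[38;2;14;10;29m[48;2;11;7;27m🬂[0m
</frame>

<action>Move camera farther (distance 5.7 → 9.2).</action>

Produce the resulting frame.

<frame>
[38;2;38;33;49m[48;2;35;30;46m🬂[38;2;38;33;49m[48;2;35;30;46m🬂[38;2;38;33;49m[48;2;35;30;46m🬂[38;2;38;33;49m[48;2;35;30;46m🬂[38;2;38;33;49m[48;2;35;30;46m🬂[38;2;38;33;49m[48;2;35;30;46m🬂[38;2;38;33;49m[48;2;35;30;46m🬂[38;2;38;33;49m[48;2;35;30;46m🬂[38;2;38;33;49m[48;2;35;30;46m🬂[38;2;38;33;49m[48;2;35;30;46m🬂[38;2;38;33;49m[48;2;35;30;46m🬂[38;2;38;33;49m[48;2;35;30;46m🬂[0m
[38;2;33;28;45m[48;2;30;25;42m🬂[38;2;33;28;45m[48;2;30;25;42m🬂[38;2;33;28;45m[48;2;30;25;42m🬂[38;2;33;28;45m[48;2;30;25;42m🬂[38;2;33;28;45m[48;2;30;25;42m🬂[38;2;33;28;45m[48;2;30;25;42m🬂[38;2;33;28;45m[48;2;30;25;42m🬂[38;2;33;28;45m[48;2;30;25;42m🬂[38;2;33;28;45m[48;2;30;25;42m🬂[38;2;33;28;45m[48;2;30;25;42m🬂[38;2;33;28;45m[48;2;30;25;42m🬂[38;2;33;28;45m[48;2;30;25;42m🬂[0m
[38;2;28;23;41m[48;2;25;21;38m🬂[38;2;28;23;41m[48;2;25;21;38m🬂[38;2;28;23;41m[48;2;25;21;38m🬂[38;2;28;23;41m[48;2;25;21;38m🬂[38;2;28;23;41m[48;2;25;21;38m🬂[38;2;51;62;108m[48;2;160;180;238m🬝[38;2;28;23;41m[48;2;49;65;114m🬁[38;2;26;35;62m[48;2;26;22;39m🬓[38;2;28;23;41m[48;2;25;21;38m🬂[38;2;28;23;41m[48;2;25;21;38m🬂[38;2;28;23;41m[48;2;25;21;38m🬂[38;2;28;23;41m[48;2;25;21;38m🬂[0m
[38;2;22;18;36m[48;2;20;16;34m🬎[38;2;22;18;36m[48;2;20;16;34m🬎[38;2;22;18;36m[48;2;20;16;34m🬎[38;2;22;18;36m[48;2;20;16;34m🬎[38;2;53;71;124m[48;2;21;17;35m🬁[38;2;50;67;118m[48;2;30;41;72m🬆[38;2;35;47;83m[48;2;17;23;40m🬆[38;2;20;20;39m[48;2;14;16;29m🬈[38;2;22;18;36m[48;2;20;16;34m🬎[38;2;22;18;36m[48;2;20;16;34m🬎[38;2;22;18;36m[48;2;20;16;34m🬎[38;2;22;18;36m[48;2;20;16;34m🬎[0m
[38;2;17;13;32m[48;2;15;11;30m🬎[38;2;17;13;32m[48;2;15;11;30m🬎[38;2;17;13;32m[48;2;15;11;30m🬎[38;2;17;13;32m[48;2;15;11;30m🬎[38;2;17;13;32m[48;2;15;11;30m🬎[38;2;17;13;32m[48;2;15;11;30m🬎[38;2;12;16;28m[48;2;16;12;31m🬀[38;2;17;13;32m[48;2;15;11;30m🬎[38;2;17;13;32m[48;2;15;11;30m🬎[38;2;17;13;32m[48;2;15;11;30m🬎[38;2;17;13;32m[48;2;15;11;30m🬎[38;2;17;13;32m[48;2;15;11;30m🬎[0m
[38;2;14;10;29m[48;2;11;7;27m🬂[38;2;14;10;29m[48;2;11;7;27m🬂[38;2;14;10;29m[48;2;11;7;27m🬂[38;2;14;10;29m[48;2;11;7;27m🬂[38;2;14;10;29m[48;2;11;7;27m🬂[38;2;14;10;29m[48;2;11;7;27m🬂[38;2;14;10;29m[48;2;11;7;27m🬂[38;2;14;10;29m[48;2;11;7;27m🬂[38;2;14;10;29m[48;2;11;7;27m🬂[38;2;14;10;29m[48;2;11;7;27m🬂[38;2;14;10;29m[48;2;11;7;27m🬂[38;2;14;10;29m[48;2;11;7;27m🬂[0m
</frame>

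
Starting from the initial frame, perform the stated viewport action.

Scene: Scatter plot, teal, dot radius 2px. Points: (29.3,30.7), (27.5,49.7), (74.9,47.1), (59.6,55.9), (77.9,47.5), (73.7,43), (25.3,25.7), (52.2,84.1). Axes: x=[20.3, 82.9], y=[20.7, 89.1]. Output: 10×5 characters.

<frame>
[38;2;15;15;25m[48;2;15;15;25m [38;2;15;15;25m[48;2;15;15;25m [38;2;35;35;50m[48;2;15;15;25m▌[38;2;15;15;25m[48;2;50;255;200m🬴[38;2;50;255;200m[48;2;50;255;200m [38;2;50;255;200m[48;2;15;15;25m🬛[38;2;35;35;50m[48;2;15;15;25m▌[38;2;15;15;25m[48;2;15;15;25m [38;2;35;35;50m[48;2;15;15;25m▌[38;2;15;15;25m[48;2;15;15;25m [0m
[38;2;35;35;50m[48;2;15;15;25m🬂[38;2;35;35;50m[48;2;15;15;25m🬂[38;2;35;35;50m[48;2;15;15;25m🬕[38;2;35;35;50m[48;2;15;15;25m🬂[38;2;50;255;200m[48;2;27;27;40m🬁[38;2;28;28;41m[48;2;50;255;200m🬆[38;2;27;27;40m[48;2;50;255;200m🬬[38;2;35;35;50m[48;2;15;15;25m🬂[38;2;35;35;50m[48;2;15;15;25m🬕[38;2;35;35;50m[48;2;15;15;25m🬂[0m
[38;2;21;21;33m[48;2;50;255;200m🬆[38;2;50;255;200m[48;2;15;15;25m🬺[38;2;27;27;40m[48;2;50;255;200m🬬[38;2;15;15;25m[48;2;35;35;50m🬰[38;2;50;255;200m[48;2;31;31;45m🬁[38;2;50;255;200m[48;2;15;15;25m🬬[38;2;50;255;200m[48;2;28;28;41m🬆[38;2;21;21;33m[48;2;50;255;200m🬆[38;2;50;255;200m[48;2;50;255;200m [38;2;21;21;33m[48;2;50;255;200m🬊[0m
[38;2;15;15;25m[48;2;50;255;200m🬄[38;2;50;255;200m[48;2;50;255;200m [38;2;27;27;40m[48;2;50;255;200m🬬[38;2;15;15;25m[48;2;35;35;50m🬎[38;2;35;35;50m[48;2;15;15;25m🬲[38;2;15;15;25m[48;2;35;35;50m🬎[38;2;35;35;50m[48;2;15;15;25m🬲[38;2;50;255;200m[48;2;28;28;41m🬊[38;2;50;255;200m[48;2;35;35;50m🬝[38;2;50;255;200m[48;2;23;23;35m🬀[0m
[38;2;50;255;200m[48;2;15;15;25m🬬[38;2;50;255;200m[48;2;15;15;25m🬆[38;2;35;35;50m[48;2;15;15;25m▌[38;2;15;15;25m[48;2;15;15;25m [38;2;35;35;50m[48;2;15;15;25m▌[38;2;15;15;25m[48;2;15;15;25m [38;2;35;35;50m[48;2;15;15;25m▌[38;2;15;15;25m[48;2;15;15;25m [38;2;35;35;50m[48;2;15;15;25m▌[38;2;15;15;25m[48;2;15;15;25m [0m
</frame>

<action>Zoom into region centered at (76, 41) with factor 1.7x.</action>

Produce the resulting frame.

<frame>
[38;2;50;255;200m[48;2;50;255;200m [38;2;50;255;200m[48;2;15;15;25m🬛[38;2;35;35;50m[48;2;15;15;25m▌[38;2;15;15;25m[48;2;15;15;25m [38;2;23;23;35m[48;2;50;255;200m🬬[38;2;15;15;25m[48;2;50;255;200m🬬[38;2;35;35;50m[48;2;15;15;25m▌[38;2;15;15;25m[48;2;15;15;25m [38;2;35;35;50m[48;2;15;15;25m▌[38;2;15;15;25m[48;2;15;15;25m [0m
[38;2;50;255;200m[48;2;19;19;30m🬁[38;2;35;35;50m[48;2;15;15;25m🬂[38;2;35;35;50m[48;2;15;15;25m🬕[38;2;50;255;200m[48;2;25;25;37m🬫[38;2;50;255;200m[48;2;50;255;200m [38;2;50;255;200m[48;2;50;255;200m [38;2;50;255;200m[48;2;27;27;40m🬃[38;2;35;35;50m[48;2;15;15;25m🬂[38;2;35;35;50m[48;2;15;15;25m🬕[38;2;35;35;50m[48;2;15;15;25m🬂[0m
[38;2;15;15;25m[48;2;35;35;50m🬰[38;2;15;15;25m[48;2;35;35;50m🬰[38;2;35;35;50m[48;2;15;15;25m🬛[38;2;50;255;200m[48;2;21;21;33m🬊[38;2;50;255;200m[48;2;15;15;25m🬝[38;2;50;255;200m[48;2;23;23;35m🬀[38;2;35;35;50m[48;2;15;15;25m🬛[38;2;15;15;25m[48;2;35;35;50m🬰[38;2;35;35;50m[48;2;15;15;25m🬛[38;2;15;15;25m[48;2;35;35;50m🬰[0m
[38;2;15;15;25m[48;2;35;35;50m🬎[38;2;15;15;25m[48;2;35;35;50m🬎[38;2;35;35;50m[48;2;15;15;25m🬲[38;2;15;15;25m[48;2;35;35;50m🬎[38;2;35;35;50m[48;2;15;15;25m🬲[38;2;15;15;25m[48;2;35;35;50m🬎[38;2;35;35;50m[48;2;15;15;25m🬲[38;2;15;15;25m[48;2;35;35;50m🬎[38;2;35;35;50m[48;2;15;15;25m🬲[38;2;15;15;25m[48;2;35;35;50m🬎[0m
[38;2;15;15;25m[48;2;15;15;25m [38;2;15;15;25m[48;2;15;15;25m [38;2;35;35;50m[48;2;15;15;25m▌[38;2;15;15;25m[48;2;15;15;25m [38;2;35;35;50m[48;2;15;15;25m▌[38;2;15;15;25m[48;2;15;15;25m [38;2;35;35;50m[48;2;15;15;25m▌[38;2;15;15;25m[48;2;15;15;25m [38;2;35;35;50m[48;2;15;15;25m▌[38;2;15;15;25m[48;2;15;15;25m [0m
</frame>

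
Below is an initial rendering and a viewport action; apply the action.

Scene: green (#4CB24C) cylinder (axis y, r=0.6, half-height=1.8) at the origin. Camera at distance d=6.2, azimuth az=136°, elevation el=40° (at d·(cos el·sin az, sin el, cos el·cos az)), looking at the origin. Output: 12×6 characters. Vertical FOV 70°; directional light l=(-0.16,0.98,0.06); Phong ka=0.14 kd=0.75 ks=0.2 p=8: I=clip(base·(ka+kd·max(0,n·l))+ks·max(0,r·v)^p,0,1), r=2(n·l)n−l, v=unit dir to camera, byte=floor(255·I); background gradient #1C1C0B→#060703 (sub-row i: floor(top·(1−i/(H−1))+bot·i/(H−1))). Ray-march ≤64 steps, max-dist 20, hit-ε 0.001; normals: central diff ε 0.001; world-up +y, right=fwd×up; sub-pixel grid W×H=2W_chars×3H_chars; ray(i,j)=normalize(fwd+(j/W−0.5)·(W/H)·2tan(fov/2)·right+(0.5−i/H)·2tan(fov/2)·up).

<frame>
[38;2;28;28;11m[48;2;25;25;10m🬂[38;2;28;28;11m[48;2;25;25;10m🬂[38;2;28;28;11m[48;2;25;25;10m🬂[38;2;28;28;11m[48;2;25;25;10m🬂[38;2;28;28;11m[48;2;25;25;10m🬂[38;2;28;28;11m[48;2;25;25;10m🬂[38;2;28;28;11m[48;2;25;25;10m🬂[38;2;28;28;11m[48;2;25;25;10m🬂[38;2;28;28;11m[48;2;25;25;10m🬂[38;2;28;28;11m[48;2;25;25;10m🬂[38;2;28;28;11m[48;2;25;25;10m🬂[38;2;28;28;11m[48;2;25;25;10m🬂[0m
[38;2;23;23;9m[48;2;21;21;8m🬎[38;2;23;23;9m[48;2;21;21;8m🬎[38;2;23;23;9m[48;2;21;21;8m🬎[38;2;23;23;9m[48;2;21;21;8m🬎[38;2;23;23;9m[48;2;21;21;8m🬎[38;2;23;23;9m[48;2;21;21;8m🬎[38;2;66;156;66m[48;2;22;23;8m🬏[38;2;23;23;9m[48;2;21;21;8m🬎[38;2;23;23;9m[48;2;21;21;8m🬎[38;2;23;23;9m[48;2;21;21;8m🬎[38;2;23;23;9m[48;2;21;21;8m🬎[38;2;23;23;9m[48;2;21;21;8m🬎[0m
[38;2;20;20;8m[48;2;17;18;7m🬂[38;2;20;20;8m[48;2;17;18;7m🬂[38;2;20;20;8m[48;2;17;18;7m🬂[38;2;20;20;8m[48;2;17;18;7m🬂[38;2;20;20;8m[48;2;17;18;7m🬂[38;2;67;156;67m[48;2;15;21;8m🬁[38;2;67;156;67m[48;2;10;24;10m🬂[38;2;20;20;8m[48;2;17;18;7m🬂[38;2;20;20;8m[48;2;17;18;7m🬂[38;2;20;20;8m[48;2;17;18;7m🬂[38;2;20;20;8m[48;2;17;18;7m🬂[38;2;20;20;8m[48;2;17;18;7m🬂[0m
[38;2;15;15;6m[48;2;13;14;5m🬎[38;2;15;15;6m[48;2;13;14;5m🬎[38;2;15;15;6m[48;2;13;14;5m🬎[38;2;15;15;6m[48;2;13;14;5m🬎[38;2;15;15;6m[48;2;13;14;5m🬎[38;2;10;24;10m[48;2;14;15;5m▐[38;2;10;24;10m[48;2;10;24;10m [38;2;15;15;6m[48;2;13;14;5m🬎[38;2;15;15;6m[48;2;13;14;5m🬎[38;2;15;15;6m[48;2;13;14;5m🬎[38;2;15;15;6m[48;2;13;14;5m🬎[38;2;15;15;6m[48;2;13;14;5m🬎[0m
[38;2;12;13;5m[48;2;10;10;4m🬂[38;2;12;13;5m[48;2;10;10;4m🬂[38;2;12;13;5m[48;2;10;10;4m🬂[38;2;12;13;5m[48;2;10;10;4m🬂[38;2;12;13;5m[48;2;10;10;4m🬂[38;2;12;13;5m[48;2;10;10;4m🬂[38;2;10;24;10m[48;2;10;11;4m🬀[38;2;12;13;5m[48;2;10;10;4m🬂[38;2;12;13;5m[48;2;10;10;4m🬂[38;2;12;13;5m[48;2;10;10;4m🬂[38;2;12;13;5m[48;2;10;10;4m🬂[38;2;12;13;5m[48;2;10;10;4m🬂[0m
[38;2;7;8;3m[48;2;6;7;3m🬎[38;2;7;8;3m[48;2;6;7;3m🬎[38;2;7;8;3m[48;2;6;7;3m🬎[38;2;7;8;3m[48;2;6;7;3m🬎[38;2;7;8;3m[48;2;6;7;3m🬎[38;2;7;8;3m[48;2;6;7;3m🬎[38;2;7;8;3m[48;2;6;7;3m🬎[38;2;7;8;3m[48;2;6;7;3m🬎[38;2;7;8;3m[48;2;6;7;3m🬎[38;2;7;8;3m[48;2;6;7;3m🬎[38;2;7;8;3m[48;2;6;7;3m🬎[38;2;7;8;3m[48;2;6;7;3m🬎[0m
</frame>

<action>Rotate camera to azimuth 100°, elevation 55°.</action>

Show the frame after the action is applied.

<frame>
[38;2;28;28;11m[48;2;25;25;10m🬂[38;2;28;28;11m[48;2;25;25;10m🬂[38;2;28;28;11m[48;2;25;25;10m🬂[38;2;28;28;11m[48;2;25;25;10m🬂[38;2;28;28;11m[48;2;25;25;10m🬂[38;2;28;28;11m[48;2;25;25;10m🬂[38;2;28;28;11m[48;2;25;25;10m🬂[38;2;28;28;11m[48;2;25;25;10m🬂[38;2;28;28;11m[48;2;25;25;10m🬂[38;2;28;28;11m[48;2;25;25;10m🬂[38;2;28;28;11m[48;2;25;25;10m🬂[38;2;28;28;11m[48;2;25;25;10m🬂[0m
[38;2;23;23;9m[48;2;21;21;8m🬎[38;2;23;23;9m[48;2;21;21;8m🬎[38;2;23;23;9m[48;2;21;21;8m🬎[38;2;23;23;9m[48;2;21;21;8m🬎[38;2;23;23;9m[48;2;21;21;8m🬎[38;2;23;23;9m[48;2;21;21;8m🬎[38;2;23;23;9m[48;2;21;21;8m🬎[38;2;23;23;9m[48;2;21;21;8m🬎[38;2;23;23;9m[48;2;21;21;8m🬎[38;2;23;23;9m[48;2;21;21;8m🬎[38;2;23;23;9m[48;2;21;21;8m🬎[38;2;23;23;9m[48;2;21;21;8m🬎[0m
[38;2;20;20;8m[48;2;17;18;7m🬂[38;2;20;20;8m[48;2;17;18;7m🬂[38;2;20;20;8m[48;2;17;18;7m🬂[38;2;20;20;8m[48;2;17;18;7m🬂[38;2;20;20;8m[48;2;17;18;7m🬂[38;2;75;164;75m[48;2;16;20;8m🬉[38;2;74;164;74m[48;2;10;24;10m🬎[38;2;20;20;8m[48;2;17;18;7m🬂[38;2;20;20;8m[48;2;17;18;7m🬂[38;2;20;20;8m[48;2;17;18;7m🬂[38;2;20;20;8m[48;2;17;18;7m🬂[38;2;20;20;8m[48;2;17;18;7m🬂[0m
[38;2;15;15;6m[48;2;13;14;5m🬎[38;2;15;15;6m[48;2;13;14;5m🬎[38;2;15;15;6m[48;2;13;14;5m🬎[38;2;15;15;6m[48;2;13;14;5m🬎[38;2;15;15;6m[48;2;13;14;5m🬎[38;2;10;24;10m[48;2;14;14;5m🬉[38;2;10;24;10m[48;2;13;14;5m🬝[38;2;15;15;6m[48;2;13;14;5m🬎[38;2;15;15;6m[48;2;13;14;5m🬎[38;2;15;15;6m[48;2;13;14;5m🬎[38;2;15;15;6m[48;2;13;14;5m🬎[38;2;15;15;6m[48;2;13;14;5m🬎[0m
[38;2;12;13;5m[48;2;10;10;4m🬂[38;2;12;13;5m[48;2;10;10;4m🬂[38;2;12;13;5m[48;2;10;10;4m🬂[38;2;12;13;5m[48;2;10;10;4m🬂[38;2;12;13;5m[48;2;10;10;4m🬂[38;2;12;13;5m[48;2;10;10;4m🬂[38;2;12;13;5m[48;2;10;10;4m🬂[38;2;12;13;5m[48;2;10;10;4m🬂[38;2;12;13;5m[48;2;10;10;4m🬂[38;2;12;13;5m[48;2;10;10;4m🬂[38;2;12;13;5m[48;2;10;10;4m🬂[38;2;12;13;5m[48;2;10;10;4m🬂[0m
[38;2;7;8;3m[48;2;6;7;3m🬎[38;2;7;8;3m[48;2;6;7;3m🬎[38;2;7;8;3m[48;2;6;7;3m🬎[38;2;7;8;3m[48;2;6;7;3m🬎[38;2;7;8;3m[48;2;6;7;3m🬎[38;2;7;8;3m[48;2;6;7;3m🬎[38;2;7;8;3m[48;2;6;7;3m🬎[38;2;7;8;3m[48;2;6;7;3m🬎[38;2;7;8;3m[48;2;6;7;3m🬎[38;2;7;8;3m[48;2;6;7;3m🬎[38;2;7;8;3m[48;2;6;7;3m🬎[38;2;7;8;3m[48;2;6;7;3m🬎[0m
</frame>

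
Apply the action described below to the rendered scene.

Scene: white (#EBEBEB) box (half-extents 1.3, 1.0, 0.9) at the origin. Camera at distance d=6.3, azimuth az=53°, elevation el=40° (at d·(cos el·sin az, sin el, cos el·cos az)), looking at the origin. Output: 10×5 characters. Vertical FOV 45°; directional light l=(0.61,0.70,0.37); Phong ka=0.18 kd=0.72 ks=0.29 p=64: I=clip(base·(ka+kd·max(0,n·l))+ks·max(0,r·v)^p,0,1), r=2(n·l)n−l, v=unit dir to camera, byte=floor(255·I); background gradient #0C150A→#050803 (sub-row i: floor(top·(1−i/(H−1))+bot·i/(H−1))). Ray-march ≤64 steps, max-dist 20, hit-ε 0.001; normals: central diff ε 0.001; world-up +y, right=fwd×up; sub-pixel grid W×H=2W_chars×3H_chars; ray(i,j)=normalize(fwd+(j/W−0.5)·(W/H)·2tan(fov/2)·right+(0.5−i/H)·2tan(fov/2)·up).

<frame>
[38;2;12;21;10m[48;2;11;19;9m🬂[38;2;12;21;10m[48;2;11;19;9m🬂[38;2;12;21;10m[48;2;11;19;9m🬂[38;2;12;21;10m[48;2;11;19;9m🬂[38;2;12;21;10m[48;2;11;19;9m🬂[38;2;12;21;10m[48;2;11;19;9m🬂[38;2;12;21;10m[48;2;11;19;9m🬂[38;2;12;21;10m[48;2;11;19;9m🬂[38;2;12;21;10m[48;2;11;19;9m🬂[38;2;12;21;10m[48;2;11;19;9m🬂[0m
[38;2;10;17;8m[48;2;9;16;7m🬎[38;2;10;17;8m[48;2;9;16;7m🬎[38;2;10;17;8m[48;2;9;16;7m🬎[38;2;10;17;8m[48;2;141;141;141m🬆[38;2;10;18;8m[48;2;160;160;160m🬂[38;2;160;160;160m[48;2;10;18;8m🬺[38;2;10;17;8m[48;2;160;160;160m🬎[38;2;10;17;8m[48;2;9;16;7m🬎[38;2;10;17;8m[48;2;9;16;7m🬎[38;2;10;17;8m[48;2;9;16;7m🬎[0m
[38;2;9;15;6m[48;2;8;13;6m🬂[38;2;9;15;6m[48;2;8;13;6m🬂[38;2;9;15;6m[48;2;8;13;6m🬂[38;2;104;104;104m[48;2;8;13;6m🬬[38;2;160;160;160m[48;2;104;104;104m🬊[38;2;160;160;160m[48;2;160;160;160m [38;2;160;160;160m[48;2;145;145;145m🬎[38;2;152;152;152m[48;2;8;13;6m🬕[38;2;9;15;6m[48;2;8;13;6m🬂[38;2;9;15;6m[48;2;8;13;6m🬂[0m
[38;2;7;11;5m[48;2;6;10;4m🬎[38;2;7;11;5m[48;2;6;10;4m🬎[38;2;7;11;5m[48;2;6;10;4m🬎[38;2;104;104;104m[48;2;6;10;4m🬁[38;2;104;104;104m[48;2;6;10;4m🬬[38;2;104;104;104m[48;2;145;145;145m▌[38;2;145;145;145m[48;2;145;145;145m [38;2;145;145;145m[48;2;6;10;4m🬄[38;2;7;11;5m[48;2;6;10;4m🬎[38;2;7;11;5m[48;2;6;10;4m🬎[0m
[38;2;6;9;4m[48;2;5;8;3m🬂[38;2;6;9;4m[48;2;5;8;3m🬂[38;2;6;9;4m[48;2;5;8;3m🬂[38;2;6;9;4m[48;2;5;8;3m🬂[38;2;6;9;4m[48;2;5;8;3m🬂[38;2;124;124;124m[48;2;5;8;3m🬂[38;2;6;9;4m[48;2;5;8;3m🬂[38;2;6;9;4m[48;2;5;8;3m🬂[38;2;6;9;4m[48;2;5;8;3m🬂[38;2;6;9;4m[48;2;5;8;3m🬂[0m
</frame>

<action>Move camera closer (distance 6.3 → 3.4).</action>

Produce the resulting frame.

<frame>
[38;2;12;21;10m[48;2;11;19;9m🬂[38;2;11;20;9m[48;2;141;141;141m🬆[38;2;12;21;10m[48;2;160;160;160m🬂[38;2;12;21;10m[48;2;160;160;160m🬀[38;2;160;160;160m[48;2;160;160;160m [38;2;160;160;160m[48;2;160;160;160m [38;2;12;21;10m[48;2;160;160;160m🬂[38;2;11;20;9m[48;2;160;160;160m🬎[38;2;160;160;160m[48;2;11;20;9m🬏[38;2;12;21;10m[48;2;11;19;9m🬂[0m
[38;2;10;17;8m[48;2;9;16;7m🬎[38;2;104;104;104m[48;2;9;16;7m🬨[38;2;160;160;160m[48;2;104;104;104m🬊[38;2;160;160;160m[48;2;160;160;160m [38;2;160;160;160m[48;2;160;160;160m [38;2;160;160;160m[48;2;160;160;160m [38;2;160;160;160m[48;2;160;160;160m [38;2;160;160;160m[48;2;160;160;160m [38;2;160;160;160m[48;2;160;160;160m [38;2;160;160;160m[48;2;10;18;8m🬺[0m
[38;2;9;15;6m[48;2;8;13;6m🬂[38;2;104;104;104m[48;2;8;13;6m🬁[38;2;104;104;104m[48;2;104;104;104m [38;2;104;104;104m[48;2;160;160;160m🬺[38;2;160;160;160m[48;2;104;104;104m🬬[38;2;160;160;160m[48;2;160;160;160m [38;2;160;160;160m[48;2;160;160;160m [38;2;160;160;160m[48;2;145;145;145m🬝[38;2;160;160;160m[48;2;145;145;145m🬆[38;2;160;160;160m[48;2;145;145;145m🬀[0m
[38;2;7;11;5m[48;2;6;10;4m🬎[38;2;7;11;5m[48;2;6;10;4m🬎[38;2;104;104;104m[48;2;6;10;4m🬨[38;2;104;104;104m[48;2;104;104;104m [38;2;104;104;104m[48;2;104;104;104m [38;2;156;156;156m[48;2;104;104;104m🬨[38;2;160;160;160m[48;2;145;145;145m🬂[38;2;145;145;145m[48;2;145;145;145m [38;2;145;145;145m[48;2;145;145;145m [38;2;145;145;145m[48;2;6;10;4m🬕[0m
[38;2;6;9;4m[48;2;5;8;3m🬂[38;2;6;9;4m[48;2;5;8;3m🬂[38;2;6;9;4m[48;2;5;8;3m🬂[38;2;104;104;104m[48;2;5;8;3m🬊[38;2;104;104;104m[48;2;104;104;104m [38;2;104;104;104m[48;2;145;145;145m▌[38;2;145;145;145m[48;2;145;145;145m [38;2;145;145;145m[48;2;145;145;145m [38;2;145;145;145m[48;2;5;8;3m🬝[38;2;6;9;4m[48;2;5;8;3m🬂[0m
</frame>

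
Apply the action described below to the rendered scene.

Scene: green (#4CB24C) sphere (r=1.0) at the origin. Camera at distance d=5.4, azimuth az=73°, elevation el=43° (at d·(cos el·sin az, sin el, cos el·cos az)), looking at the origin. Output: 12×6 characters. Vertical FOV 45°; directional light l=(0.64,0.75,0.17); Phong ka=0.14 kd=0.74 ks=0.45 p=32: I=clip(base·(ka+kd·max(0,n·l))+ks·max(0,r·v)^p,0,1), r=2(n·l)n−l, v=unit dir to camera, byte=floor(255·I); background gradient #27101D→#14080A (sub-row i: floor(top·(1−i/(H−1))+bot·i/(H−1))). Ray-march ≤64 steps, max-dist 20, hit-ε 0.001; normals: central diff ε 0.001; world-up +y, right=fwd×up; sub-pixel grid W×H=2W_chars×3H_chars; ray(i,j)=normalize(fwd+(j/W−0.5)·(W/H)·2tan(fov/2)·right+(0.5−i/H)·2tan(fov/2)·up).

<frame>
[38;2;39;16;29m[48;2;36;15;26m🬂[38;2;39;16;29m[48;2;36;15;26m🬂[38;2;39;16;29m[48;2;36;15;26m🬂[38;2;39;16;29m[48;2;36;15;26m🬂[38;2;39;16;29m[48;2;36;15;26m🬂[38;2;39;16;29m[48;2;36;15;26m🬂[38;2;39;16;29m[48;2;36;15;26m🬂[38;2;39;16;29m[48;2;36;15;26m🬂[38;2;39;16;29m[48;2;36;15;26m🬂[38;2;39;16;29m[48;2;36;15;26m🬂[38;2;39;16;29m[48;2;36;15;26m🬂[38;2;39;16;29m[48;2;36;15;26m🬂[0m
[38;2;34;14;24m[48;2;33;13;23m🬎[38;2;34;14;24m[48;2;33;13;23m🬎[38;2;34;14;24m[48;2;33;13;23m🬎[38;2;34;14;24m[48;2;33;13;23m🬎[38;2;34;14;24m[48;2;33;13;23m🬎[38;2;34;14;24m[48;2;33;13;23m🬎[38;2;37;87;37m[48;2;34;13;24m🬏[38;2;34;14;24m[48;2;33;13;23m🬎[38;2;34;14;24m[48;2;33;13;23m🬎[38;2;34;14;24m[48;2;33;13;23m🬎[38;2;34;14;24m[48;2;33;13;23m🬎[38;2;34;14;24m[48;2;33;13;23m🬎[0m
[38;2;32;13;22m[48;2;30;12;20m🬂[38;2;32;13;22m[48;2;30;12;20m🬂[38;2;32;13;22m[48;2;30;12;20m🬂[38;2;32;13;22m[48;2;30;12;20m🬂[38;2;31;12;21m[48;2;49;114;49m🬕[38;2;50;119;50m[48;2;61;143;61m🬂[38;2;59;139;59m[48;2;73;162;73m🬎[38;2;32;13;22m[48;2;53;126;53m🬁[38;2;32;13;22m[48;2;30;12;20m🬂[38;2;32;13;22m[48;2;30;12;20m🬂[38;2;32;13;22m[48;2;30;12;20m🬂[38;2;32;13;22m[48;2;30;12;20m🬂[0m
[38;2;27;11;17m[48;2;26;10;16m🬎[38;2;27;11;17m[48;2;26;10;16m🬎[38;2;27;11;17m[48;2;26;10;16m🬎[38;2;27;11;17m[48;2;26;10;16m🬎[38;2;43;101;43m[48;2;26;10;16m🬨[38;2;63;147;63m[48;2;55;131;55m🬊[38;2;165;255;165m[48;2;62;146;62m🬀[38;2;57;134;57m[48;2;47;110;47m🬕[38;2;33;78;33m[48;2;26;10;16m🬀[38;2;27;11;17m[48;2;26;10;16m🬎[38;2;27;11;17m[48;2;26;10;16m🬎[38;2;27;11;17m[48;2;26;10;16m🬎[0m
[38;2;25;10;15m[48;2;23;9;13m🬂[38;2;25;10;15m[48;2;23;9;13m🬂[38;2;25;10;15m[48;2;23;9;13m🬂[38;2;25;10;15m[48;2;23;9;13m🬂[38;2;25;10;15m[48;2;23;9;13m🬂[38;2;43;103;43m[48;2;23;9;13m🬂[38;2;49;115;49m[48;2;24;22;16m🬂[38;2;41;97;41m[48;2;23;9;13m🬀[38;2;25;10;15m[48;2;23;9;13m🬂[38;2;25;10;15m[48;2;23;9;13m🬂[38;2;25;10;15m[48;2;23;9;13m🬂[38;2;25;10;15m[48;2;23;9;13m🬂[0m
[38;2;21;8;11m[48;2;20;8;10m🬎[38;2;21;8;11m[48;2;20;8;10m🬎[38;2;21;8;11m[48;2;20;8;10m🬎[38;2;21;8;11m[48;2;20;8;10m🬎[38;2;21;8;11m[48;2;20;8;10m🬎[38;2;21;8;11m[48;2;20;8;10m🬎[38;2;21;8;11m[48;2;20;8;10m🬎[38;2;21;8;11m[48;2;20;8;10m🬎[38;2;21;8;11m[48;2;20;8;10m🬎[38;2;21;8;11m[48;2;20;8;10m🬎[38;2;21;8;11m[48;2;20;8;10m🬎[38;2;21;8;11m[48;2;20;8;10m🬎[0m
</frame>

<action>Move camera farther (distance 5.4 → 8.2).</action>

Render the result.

<frame>
[38;2;39;16;29m[48;2;36;15;26m🬂[38;2;39;16;29m[48;2;36;15;26m🬂[38;2;39;16;29m[48;2;36;15;26m🬂[38;2;39;16;29m[48;2;36;15;26m🬂[38;2;39;16;29m[48;2;36;15;26m🬂[38;2;39;16;29m[48;2;36;15;26m🬂[38;2;39;16;29m[48;2;36;15;26m🬂[38;2;39;16;29m[48;2;36;15;26m🬂[38;2;39;16;29m[48;2;36;15;26m🬂[38;2;39;16;29m[48;2;36;15;26m🬂[38;2;39;16;29m[48;2;36;15;26m🬂[38;2;39;16;29m[48;2;36;15;26m🬂[0m
[38;2;34;14;24m[48;2;33;13;23m🬎[38;2;34;14;24m[48;2;33;13;23m🬎[38;2;34;14;24m[48;2;33;13;23m🬎[38;2;34;14;24m[48;2;33;13;23m🬎[38;2;34;14;24m[48;2;33;13;23m🬎[38;2;34;14;24m[48;2;33;13;23m🬎[38;2;34;14;24m[48;2;33;13;23m🬎[38;2;34;14;24m[48;2;33;13;23m🬎[38;2;34;14;24m[48;2;33;13;23m🬎[38;2;34;14;24m[48;2;33;13;23m🬎[38;2;34;14;24m[48;2;33;13;23m🬎[38;2;34;14;24m[48;2;33;13;23m🬎[0m
[38;2;32;13;22m[48;2;30;12;20m🬂[38;2;32;13;22m[48;2;30;12;20m🬂[38;2;32;13;22m[48;2;30;12;20m🬂[38;2;32;13;22m[48;2;30;12;20m🬂[38;2;32;13;22m[48;2;30;12;20m🬂[38;2;31;12;21m[48;2;52;122;52m🬆[38;2;32;13;22m[48;2;58;135;58m🬂[38;2;48;113;48m[48;2;31;12;21m🬏[38;2;32;13;22m[48;2;30;12;20m🬂[38;2;32;13;22m[48;2;30;12;20m🬂[38;2;32;13;22m[48;2;30;12;20m🬂[38;2;32;13;22m[48;2;30;12;20m🬂[0m
[38;2;27;11;17m[48;2;26;10;16m🬎[38;2;27;11;17m[48;2;26;10;16m🬎[38;2;27;11;17m[48;2;26;10;16m🬎[38;2;27;11;17m[48;2;26;10;16m🬎[38;2;27;11;17m[48;2;26;10;16m🬎[38;2;50;119;50m[48;2;26;10;16m🬬[38;2;165;255;165m[48;2;54;127;54m🬀[38;2;48;113;48m[48;2;26;10;16m🬄[38;2;27;11;17m[48;2;26;10;16m🬎[38;2;27;11;17m[48;2;26;10;16m🬎[38;2;27;11;17m[48;2;26;10;16m🬎[38;2;27;11;17m[48;2;26;10;16m🬎[0m
[38;2;25;10;15m[48;2;23;9;13m🬂[38;2;25;10;15m[48;2;23;9;13m🬂[38;2;25;10;15m[48;2;23;9;13m🬂[38;2;25;10;15m[48;2;23;9;13m🬂[38;2;25;10;15m[48;2;23;9;13m🬂[38;2;25;10;15m[48;2;23;9;13m🬂[38;2;25;10;15m[48;2;23;9;13m🬂[38;2;25;10;15m[48;2;23;9;13m🬂[38;2;25;10;15m[48;2;23;9;13m🬂[38;2;25;10;15m[48;2;23;9;13m🬂[38;2;25;10;15m[48;2;23;9;13m🬂[38;2;25;10;15m[48;2;23;9;13m🬂[0m
[38;2;21;8;11m[48;2;20;8;10m🬎[38;2;21;8;11m[48;2;20;8;10m🬎[38;2;21;8;11m[48;2;20;8;10m🬎[38;2;21;8;11m[48;2;20;8;10m🬎[38;2;21;8;11m[48;2;20;8;10m🬎[38;2;21;8;11m[48;2;20;8;10m🬎[38;2;21;8;11m[48;2;20;8;10m🬎[38;2;21;8;11m[48;2;20;8;10m🬎[38;2;21;8;11m[48;2;20;8;10m🬎[38;2;21;8;11m[48;2;20;8;10m🬎[38;2;21;8;11m[48;2;20;8;10m🬎[38;2;21;8;11m[48;2;20;8;10m🬎[0m
</frame>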